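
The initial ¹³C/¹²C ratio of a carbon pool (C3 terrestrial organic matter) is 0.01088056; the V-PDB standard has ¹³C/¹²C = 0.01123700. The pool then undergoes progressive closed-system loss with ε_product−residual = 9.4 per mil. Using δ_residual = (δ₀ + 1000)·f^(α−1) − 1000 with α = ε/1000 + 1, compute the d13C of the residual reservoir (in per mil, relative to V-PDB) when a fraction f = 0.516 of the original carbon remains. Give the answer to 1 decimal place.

δ₀ = (0.01088056/0.01123700 − 1)×1000 = (0.968280 − 1)×1000 = -31.720 per mil
α − 1 = ε/1000 = 0.0094
f^(α−1) = 0.516^(0.0094) = 0.993800
δ_res = (-31.720 + 1000) × 0.993800 − 1000 = 962.276 − 1000 = -37.72 per mil

-37.7 per mil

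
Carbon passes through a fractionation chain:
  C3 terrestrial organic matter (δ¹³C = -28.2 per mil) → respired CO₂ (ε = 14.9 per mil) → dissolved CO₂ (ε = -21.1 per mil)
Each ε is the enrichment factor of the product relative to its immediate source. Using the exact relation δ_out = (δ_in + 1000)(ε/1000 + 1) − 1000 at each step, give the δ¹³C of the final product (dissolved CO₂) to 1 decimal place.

step 1: δ = (-28.20 + 1000)·(14.9/1000 + 1) − 1000 = -13.72 per mil
step 2: δ = (-13.72 + 1000)·(-21.1/1000 + 1) − 1000 = -34.53 per mil

-34.5 per mil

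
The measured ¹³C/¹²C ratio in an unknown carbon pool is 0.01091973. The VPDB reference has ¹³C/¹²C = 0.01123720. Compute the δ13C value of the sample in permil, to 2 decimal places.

-28.25 permil

δ13C = (R_sample / R_standard − 1) × 1000
R_sample / R_standard = 0.01091973 / 0.01123720 = 0.971748
δ13C = (0.971748 − 1) × 1000 = -28.252 permil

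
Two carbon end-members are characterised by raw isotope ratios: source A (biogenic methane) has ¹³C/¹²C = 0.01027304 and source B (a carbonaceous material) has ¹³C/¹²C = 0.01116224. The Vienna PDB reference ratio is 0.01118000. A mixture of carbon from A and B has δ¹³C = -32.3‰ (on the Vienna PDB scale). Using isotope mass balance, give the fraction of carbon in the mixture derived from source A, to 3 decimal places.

0.386

δ_A = (0.01027304/0.01118000 − 1)×1000 = (0.918877 − 1)×1000 = -81.123‰
δ_B = (0.01116224/0.01118000 − 1)×1000 = (0.998411 − 1)×1000 = -1.589‰
f_A = (δ_mix − δ_B)/(δ_A − δ_B) = (-32.3 − (-1.589))/(-81.123 − (-1.589))
f_A = -30.711 / -79.535 = 0.3861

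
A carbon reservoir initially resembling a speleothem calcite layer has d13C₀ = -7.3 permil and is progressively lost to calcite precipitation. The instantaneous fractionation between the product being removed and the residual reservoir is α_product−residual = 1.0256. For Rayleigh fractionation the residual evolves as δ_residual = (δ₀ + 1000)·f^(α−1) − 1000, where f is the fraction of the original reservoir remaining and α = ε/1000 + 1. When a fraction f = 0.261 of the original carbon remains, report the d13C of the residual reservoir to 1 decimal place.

Rayleigh residual: δ_res = (δ₀ + 1000)·f^(α−1) − 1000
α − 1 = 0.02560
f^(α−1) = 0.261^(0.02560) = 0.966198
δ_res = (-7.3 + 1000) × 0.966198 − 1000 = 959.144 − 1000 = -40.86 permil

-40.9 permil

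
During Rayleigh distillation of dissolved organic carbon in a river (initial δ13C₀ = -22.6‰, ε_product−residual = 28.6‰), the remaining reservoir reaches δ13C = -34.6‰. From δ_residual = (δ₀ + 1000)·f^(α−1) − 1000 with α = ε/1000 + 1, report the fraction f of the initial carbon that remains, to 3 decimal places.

α − 1 = ε/1000 = 0.0286
(δ_res + 1000)/(δ₀ + 1000) = (-34.6 + 1000)/(-22.6 + 1000) = 965.4/977.4 = 0.987723
f = 0.987723^(1/0.0286) = exp(ln(0.987723)/0.0286) = exp(-0.01235/0.0286)
f = exp(-0.4319) = 0.6492

0.649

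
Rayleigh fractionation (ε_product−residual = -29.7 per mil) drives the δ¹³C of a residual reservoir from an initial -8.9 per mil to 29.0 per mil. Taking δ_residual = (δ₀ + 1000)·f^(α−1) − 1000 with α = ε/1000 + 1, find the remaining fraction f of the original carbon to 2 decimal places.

α − 1 = ε/1000 = -0.0297
(δ_res + 1000)/(δ₀ + 1000) = (29.0 + 1000)/(-8.9 + 1000) = 1029.0/991.1 = 1.038240
f = 1.038240^(1/-0.0297) = exp(ln(1.038240)/-0.0297) = exp(0.03753/-0.0297)
f = exp(-1.2635) = 0.2827

0.28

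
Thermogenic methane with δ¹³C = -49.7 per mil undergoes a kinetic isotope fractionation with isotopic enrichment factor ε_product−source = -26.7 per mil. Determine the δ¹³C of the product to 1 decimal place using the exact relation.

-75.1 per mil

Exactly, δ_product = (δ_source + 1000)·(ε/1000 + 1) − 1000.
δ_product = (-49.7 + 1000) × (-26.7/1000 + 1) − 1000
δ_product = -75.07 per mil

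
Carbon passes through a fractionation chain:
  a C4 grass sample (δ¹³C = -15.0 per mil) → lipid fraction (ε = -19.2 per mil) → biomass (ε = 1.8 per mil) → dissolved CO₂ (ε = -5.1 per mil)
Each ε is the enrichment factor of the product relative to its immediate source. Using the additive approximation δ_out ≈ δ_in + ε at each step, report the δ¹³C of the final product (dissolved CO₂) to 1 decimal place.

-37.5 per mil

step 1: δ ≈ -15.0 + (-19.2) = -34.2 per mil
step 2: δ ≈ -34.2 + (1.8) = -32.4 per mil
step 3: δ ≈ -32.4 + (-5.1) = -37.5 per mil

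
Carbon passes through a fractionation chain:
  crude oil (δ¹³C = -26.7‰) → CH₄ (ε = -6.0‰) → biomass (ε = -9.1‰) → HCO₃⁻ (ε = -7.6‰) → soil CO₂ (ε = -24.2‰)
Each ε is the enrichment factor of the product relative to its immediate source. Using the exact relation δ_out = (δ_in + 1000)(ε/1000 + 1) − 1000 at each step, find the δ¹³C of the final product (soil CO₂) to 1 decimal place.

-71.7‰

step 1: δ = (-26.70 + 1000)·(-6.0/1000 + 1) − 1000 = -32.54‰
step 2: δ = (-32.54 + 1000)·(-9.1/1000 + 1) − 1000 = -41.34‰
step 3: δ = (-41.34 + 1000)·(-7.6/1000 + 1) − 1000 = -48.63‰
step 4: δ = (-48.63 + 1000)·(-24.2/1000 + 1) − 1000 = -71.65‰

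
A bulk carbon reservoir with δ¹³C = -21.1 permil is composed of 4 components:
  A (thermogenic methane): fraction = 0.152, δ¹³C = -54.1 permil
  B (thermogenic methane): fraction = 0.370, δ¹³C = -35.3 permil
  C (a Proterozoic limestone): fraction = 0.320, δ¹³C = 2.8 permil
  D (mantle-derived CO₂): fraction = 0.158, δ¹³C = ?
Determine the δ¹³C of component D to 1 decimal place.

Isotope mass balance: δ_bulk = Σ fᵢ·δᵢ.
-21.1 = 0.152×(-54.1) + 0.370×(-35.3) + 0.320×(2.8) + 0.158×δ_D
0.158·δ_D = -21.1 − (-20.388) = -0.712
δ_D = -0.712 / 0.158 = -4.51 permil

-4.5 permil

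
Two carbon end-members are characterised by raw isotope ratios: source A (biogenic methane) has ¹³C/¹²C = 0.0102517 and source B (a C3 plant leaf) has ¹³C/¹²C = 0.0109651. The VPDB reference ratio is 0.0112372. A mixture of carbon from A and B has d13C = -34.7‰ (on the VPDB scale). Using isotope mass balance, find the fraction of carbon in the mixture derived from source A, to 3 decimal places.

δ_A = (0.0102517/0.0112372 − 1)×1000 = (0.912300 − 1)×1000 = -87.700‰
δ_B = (0.0109651/0.0112372 − 1)×1000 = (0.975786 − 1)×1000 = -24.214‰
f_A = (δ_mix − δ_B)/(δ_A − δ_B) = (-34.7 − (-24.214))/(-87.700 − (-24.214))
f_A = -10.486 / -63.486 = 0.1652

0.165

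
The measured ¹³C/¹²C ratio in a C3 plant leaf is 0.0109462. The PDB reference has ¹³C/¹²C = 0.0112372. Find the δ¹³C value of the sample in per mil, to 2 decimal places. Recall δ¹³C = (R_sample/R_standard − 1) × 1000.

δ¹³C = (R_sample / R_standard − 1) × 1000
R_sample / R_standard = 0.0109462 / 0.0112372 = 0.974104
δ¹³C = (0.974104 − 1) × 1000 = -25.896 per mil

-25.90 per mil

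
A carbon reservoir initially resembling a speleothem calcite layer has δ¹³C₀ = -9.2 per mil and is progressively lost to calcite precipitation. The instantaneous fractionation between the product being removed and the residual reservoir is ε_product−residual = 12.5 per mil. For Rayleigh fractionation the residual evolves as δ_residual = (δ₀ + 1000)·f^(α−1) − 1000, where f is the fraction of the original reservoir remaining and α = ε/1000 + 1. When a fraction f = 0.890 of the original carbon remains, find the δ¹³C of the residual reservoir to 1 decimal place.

-10.6 per mil

Rayleigh residual: δ_res = (δ₀ + 1000)·f^(α−1) − 1000
α = ε/1000 + 1 = 1.01250, so α − 1 = 0.01250
f^(α−1) = 0.890^(0.01250) = 0.998544
δ_res = (-9.2 + 1000) × 0.998544 − 1000 = 989.358 − 1000 = -10.64 per mil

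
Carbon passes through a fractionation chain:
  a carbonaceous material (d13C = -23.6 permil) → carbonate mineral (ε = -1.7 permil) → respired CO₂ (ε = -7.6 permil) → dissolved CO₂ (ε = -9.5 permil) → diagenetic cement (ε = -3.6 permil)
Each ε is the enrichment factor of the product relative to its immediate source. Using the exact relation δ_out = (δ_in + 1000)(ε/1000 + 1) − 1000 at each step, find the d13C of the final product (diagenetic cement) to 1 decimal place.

-45.3 permil

step 1: δ = (-23.60 + 1000)·(-1.7/1000 + 1) − 1000 = -25.26 permil
step 2: δ = (-25.26 + 1000)·(-7.6/1000 + 1) − 1000 = -32.67 permil
step 3: δ = (-32.67 + 1000)·(-9.5/1000 + 1) − 1000 = -41.86 permil
step 4: δ = (-41.86 + 1000)·(-3.6/1000 + 1) − 1000 = -45.31 permil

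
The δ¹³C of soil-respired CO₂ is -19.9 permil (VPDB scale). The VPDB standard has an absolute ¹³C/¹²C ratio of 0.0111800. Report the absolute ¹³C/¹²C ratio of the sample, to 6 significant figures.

R_sample = R_standard × (δ¹³C/1000 + 1)
R_sample = 0.0111800 × (-19.9/1000 + 1) = 0.0111800 × 0.980100
R_sample = 0.0109575

0.0109575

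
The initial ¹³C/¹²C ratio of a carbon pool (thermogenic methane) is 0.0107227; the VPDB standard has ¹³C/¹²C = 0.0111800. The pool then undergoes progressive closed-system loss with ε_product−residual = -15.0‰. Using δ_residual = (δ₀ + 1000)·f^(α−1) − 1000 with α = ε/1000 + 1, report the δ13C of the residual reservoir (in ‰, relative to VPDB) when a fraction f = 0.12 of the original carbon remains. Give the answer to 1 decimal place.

-9.9‰

δ₀ = (0.0107227/0.0111800 − 1)×1000 = (0.959097 − 1)×1000 = -40.903‰
α − 1 = ε/1000 = -0.0150
f^(α−1) = 0.12^(-0.0150) = 1.032315
δ_res = (-40.903 + 1000) × 1.032315 − 1000 = 990.090 − 1000 = -9.91‰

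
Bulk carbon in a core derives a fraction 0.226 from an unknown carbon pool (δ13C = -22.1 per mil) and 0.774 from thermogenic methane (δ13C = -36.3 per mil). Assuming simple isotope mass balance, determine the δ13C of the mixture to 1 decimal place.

-33.1 per mil

δ_mix = f_A·δ_A + f_B·δ_B
δ_mix = 0.226 × (-22.1) + 0.774 × (-36.3)
δ_mix = -4.99 + -28.10 = -33.09 per mil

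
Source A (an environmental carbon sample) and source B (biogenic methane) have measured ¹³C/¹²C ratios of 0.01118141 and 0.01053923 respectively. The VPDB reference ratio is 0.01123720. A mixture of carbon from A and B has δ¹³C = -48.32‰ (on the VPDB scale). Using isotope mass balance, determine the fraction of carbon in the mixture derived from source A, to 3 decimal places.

0.241

δ_A = (0.01118141/0.01123720 − 1)×1000 = (0.995035 − 1)×1000 = -4.965‰
δ_B = (0.01053923/0.01123720 − 1)×1000 = (0.937888 − 1)×1000 = -62.112‰
f_A = (δ_mix − δ_B)/(δ_A − δ_B) = (-48.32 − (-62.112))/(-4.965 − (-62.112))
f_A = 13.792 / 57.148 = 0.2413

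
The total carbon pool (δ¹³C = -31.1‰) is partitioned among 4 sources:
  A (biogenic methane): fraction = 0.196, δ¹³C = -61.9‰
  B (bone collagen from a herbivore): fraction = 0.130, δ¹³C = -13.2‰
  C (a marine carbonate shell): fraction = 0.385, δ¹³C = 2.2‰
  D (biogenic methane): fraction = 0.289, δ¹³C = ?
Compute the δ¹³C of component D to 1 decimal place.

Isotope mass balance: δ_bulk = Σ fᵢ·δᵢ.
-31.1 = 0.196×(-61.9) + 0.130×(-13.2) + 0.385×(2.2) + 0.289×δ_D
0.289·δ_D = -31.1 − (-13.001) = -18.099
δ_D = -18.099 / 0.289 = -62.62‰

-62.6‰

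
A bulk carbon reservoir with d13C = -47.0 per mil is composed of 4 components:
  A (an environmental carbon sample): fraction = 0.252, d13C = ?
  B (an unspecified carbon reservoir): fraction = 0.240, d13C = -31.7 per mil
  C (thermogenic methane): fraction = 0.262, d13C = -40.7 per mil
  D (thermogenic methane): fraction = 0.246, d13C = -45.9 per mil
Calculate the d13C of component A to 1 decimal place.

-69.2 per mil

Isotope mass balance: δ_bulk = Σ fᵢ·δᵢ.
-47.0 = 0.252×δ_A + 0.240×(-31.7) + 0.262×(-40.7) + 0.246×(-45.9)
0.252·δ_A = -47.0 − (-29.563) = -17.437
δ_A = -17.437 / 0.252 = -69.20 per mil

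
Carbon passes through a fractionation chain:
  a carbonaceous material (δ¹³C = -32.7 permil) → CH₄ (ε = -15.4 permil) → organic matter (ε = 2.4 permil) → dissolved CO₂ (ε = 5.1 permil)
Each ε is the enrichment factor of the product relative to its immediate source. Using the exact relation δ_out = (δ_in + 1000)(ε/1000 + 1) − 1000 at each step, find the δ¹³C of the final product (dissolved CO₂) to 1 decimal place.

step 1: δ = (-32.70 + 1000)·(-15.4/1000 + 1) − 1000 = -47.60 permil
step 2: δ = (-47.60 + 1000)·(2.4/1000 + 1) − 1000 = -45.31 permil
step 3: δ = (-45.31 + 1000)·(5.1/1000 + 1) − 1000 = -40.44 permil

-40.4 permil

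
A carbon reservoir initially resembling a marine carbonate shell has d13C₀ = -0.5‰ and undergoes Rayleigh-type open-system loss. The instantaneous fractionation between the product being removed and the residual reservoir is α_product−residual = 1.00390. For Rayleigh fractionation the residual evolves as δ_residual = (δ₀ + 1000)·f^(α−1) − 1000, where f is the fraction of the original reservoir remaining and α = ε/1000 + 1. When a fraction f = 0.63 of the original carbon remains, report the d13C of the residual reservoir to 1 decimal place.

-2.3‰

Rayleigh residual: δ_res = (δ₀ + 1000)·f^(α−1) − 1000
α − 1 = 0.00390
f^(α−1) = 0.63^(0.00390) = 0.998200
δ_res = (-0.5 + 1000) × 0.998200 − 1000 = 997.701 − 1000 = -2.30‰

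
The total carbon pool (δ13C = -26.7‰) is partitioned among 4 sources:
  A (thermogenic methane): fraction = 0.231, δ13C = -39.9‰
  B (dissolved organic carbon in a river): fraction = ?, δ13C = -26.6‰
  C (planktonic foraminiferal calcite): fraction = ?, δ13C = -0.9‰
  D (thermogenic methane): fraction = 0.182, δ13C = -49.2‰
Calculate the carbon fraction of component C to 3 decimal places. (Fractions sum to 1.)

Let f_C and f_B be the unknown fractions; fractions sum to 1 so f_C + f_B = 0.587.
Mass balance: Σ fᵢ·δᵢ = δ_bulk ⇒ f_C·(-0.9) + f_B·(-26.6) = -26.7 − (-18.171) = -8.529
Substitute f_B = 0.587 − f_C:
f_C·(-0.9 − -26.6) = -8.529 − 0.587×(-26.6) = 7.086
f_C = 7.086 / 25.7 = 0.2757

0.276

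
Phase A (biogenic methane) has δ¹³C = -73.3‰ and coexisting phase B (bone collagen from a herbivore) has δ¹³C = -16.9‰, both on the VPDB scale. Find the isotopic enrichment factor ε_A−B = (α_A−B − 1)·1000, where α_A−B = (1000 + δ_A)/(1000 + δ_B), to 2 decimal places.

-57.37‰

α_A−B = (1000 + -73.3) / (1000 + -16.9) = 926.7 / 983.1 = 0.942630
ε_A−B = (0.942630 − 1) × 1000 = -57.370‰
(The approximation ε ≈ δ_A − δ_B would give -56.4‰.)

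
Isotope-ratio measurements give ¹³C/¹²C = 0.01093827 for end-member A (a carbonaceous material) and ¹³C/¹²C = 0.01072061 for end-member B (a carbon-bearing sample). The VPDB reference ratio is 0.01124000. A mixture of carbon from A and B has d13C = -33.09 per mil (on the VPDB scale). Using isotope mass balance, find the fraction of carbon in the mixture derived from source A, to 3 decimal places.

δ_A = (0.01093827/0.01124000 − 1)×1000 = (0.973156 − 1)×1000 = -26.844 per mil
δ_B = (0.01072061/0.01124000 − 1)×1000 = (0.953791 − 1)×1000 = -46.209 per mil
f_A = (δ_mix − δ_B)/(δ_A − δ_B) = (-33.09 − (-46.209))/(-26.844 − (-46.209))
f_A = 13.119 / 19.365 = 0.6775

0.677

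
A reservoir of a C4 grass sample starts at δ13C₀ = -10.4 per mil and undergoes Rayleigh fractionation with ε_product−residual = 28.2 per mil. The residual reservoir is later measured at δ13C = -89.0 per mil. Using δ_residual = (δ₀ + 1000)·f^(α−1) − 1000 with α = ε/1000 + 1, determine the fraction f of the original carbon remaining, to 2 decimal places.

0.05

α − 1 = ε/1000 = 0.0282
(δ_res + 1000)/(δ₀ + 1000) = (-89.0 + 1000)/(-10.4 + 1000) = 911.0/989.6 = 0.920574
f = 0.920574^(1/0.0282) = exp(ln(0.920574)/0.0282) = exp(-0.08276/0.0282)
f = exp(-2.9347) = 0.0531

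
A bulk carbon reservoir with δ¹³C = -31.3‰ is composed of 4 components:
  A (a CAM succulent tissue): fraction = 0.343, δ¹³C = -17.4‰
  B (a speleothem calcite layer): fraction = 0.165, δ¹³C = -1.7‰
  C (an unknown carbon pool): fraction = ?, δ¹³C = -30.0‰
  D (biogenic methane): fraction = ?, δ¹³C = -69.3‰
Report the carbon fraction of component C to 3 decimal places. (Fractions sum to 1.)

0.230

Let f_C and f_D be the unknown fractions; fractions sum to 1 so f_C + f_D = 0.492.
Mass balance: Σ fᵢ·δᵢ = δ_bulk ⇒ f_C·(-30.0) + f_D·(-69.3) = -31.3 − (-6.249) = -25.051
Substitute f_D = 0.492 − f_C:
f_C·(-30.0 − -69.3) = -25.051 − 0.492×(-69.3) = 9.044
f_C = 9.044 / 39.3 = 0.2301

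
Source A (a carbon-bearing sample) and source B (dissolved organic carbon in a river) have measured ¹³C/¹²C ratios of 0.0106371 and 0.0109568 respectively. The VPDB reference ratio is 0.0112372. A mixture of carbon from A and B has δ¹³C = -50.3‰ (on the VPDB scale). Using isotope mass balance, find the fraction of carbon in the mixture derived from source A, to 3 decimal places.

δ_A = (0.0106371/0.0112372 − 1)×1000 = (0.946597 − 1)×1000 = -53.403‰
δ_B = (0.0109568/0.0112372 − 1)×1000 = (0.975047 − 1)×1000 = -24.953‰
f_A = (δ_mix − δ_B)/(δ_A − δ_B) = (-50.3 − (-24.953))/(-53.403 − (-24.953))
f_A = -25.347 / -28.450 = 0.8909

0.891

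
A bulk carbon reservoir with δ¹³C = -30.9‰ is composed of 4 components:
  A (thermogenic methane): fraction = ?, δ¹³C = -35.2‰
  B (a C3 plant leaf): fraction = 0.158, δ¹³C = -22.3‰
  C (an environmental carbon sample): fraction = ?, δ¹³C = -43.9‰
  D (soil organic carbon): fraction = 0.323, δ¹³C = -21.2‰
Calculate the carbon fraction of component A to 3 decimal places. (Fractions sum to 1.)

Let f_A and f_C be the unknown fractions; fractions sum to 1 so f_A + f_C = 0.519.
Mass balance: Σ fᵢ·δᵢ = δ_bulk ⇒ f_A·(-35.2) + f_C·(-43.9) = -30.9 − (-10.371) = -20.529
Substitute f_C = 0.519 − f_A:
f_A·(-35.2 − -43.9) = -20.529 − 0.519×(-43.9) = 2.255
f_A = 2.255 / 8.7 = 0.2592

0.259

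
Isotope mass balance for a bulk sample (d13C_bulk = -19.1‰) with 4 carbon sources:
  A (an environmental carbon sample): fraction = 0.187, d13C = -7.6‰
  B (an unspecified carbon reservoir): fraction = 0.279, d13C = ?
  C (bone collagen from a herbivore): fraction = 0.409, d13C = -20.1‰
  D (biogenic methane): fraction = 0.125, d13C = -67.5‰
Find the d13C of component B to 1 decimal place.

-3.7‰

Isotope mass balance: δ_bulk = Σ fᵢ·δᵢ.
-19.1 = 0.187×(-7.6) + 0.279×δ_B + 0.409×(-20.1) + 0.125×(-67.5)
0.279·δ_B = -19.1 − (-18.080) = -1.020
δ_B = -1.020 / 0.279 = -3.66‰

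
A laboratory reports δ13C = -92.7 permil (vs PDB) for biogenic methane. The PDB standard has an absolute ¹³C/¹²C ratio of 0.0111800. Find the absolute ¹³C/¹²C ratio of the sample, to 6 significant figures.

0.0101436

R_sample = R_standard × (δ13C/1000 + 1)
R_sample = 0.0111800 × (-92.7/1000 + 1) = 0.0111800 × 0.907300
R_sample = 0.0101436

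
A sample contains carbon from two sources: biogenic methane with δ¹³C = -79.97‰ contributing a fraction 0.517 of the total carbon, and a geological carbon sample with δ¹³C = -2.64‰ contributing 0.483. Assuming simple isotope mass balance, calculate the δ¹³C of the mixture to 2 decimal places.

δ_mix = f_A·δ_A + f_B·δ_B
δ_mix = 0.517 × (-79.97) + 0.483 × (-2.64)
δ_mix = -41.344 + -1.275 = -42.620‰

-42.62‰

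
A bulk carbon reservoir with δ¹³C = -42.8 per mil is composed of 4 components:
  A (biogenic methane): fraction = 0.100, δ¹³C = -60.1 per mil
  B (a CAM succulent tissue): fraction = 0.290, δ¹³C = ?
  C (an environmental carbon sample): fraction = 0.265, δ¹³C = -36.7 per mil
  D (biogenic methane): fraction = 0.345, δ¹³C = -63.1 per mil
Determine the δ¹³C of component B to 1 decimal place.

-18.3 per mil

Isotope mass balance: δ_bulk = Σ fᵢ·δᵢ.
-42.8 = 0.100×(-60.1) + 0.290×δ_B + 0.265×(-36.7) + 0.345×(-63.1)
0.290·δ_B = -42.8 − (-37.505) = -5.295
δ_B = -5.295 / 0.290 = -18.26 per mil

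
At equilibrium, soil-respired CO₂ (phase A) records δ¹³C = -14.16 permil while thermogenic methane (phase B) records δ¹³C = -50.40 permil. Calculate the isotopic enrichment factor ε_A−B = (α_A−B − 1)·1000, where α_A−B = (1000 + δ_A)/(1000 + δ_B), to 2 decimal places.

α_A−B = (1000 + -14.16) / (1000 + -50.40) = 985.84 / 949.60 = 1.038163
ε_A−B = (1.038163 − 1) × 1000 = 38.163 permil
(The approximation ε ≈ δ_A − δ_B would give 36.24 permil.)

38.16 permil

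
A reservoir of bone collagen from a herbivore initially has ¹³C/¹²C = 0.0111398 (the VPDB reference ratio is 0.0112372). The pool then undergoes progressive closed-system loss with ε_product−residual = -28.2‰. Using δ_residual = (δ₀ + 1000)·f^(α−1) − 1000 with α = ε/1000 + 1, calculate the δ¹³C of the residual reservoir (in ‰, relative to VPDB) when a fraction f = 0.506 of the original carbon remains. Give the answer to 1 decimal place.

10.6‰

δ₀ = (0.0111398/0.0112372 − 1)×1000 = (0.991332 − 1)×1000 = -8.668‰
α − 1 = ε/1000 = -0.0282
f^(α−1) = 0.506^(-0.0282) = 1.019396
δ_res = (-8.668 + 1000) × 1.019396 − 1000 = 1010.560 − 1000 = 10.56‰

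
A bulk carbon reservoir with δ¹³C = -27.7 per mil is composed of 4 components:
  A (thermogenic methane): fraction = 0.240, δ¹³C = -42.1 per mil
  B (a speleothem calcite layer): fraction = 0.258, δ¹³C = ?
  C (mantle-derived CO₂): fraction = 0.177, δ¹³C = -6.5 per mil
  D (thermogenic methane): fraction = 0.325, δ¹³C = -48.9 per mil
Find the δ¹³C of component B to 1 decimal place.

-2.1 per mil

Isotope mass balance: δ_bulk = Σ fᵢ·δᵢ.
-27.7 = 0.240×(-42.1) + 0.258×δ_B + 0.177×(-6.5) + 0.325×(-48.9)
0.258·δ_B = -27.7 − (-27.147) = -0.553
δ_B = -0.553 / 0.258 = -2.14 per mil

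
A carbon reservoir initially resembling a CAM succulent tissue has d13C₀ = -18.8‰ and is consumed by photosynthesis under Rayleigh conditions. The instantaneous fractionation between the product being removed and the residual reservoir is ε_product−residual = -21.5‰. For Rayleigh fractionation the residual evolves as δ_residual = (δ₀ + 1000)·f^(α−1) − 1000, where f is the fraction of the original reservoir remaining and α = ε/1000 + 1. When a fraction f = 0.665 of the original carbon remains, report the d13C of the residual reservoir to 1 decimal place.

Rayleigh residual: δ_res = (δ₀ + 1000)·f^(α−1) − 1000
α = ε/1000 + 1 = 0.97850, so α − 1 = -0.02150
f^(α−1) = 0.665^(-0.02150) = 1.008810
δ_res = (-18.8 + 1000) × 1.008810 − 1000 = 989.844 − 1000 = -10.16‰

-10.2‰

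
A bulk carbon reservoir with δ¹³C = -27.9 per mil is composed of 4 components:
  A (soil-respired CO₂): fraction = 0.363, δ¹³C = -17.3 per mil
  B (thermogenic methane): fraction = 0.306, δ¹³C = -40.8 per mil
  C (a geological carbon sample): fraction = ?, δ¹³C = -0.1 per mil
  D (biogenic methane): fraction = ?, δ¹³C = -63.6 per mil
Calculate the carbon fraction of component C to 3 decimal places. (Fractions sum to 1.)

Let f_C and f_D be the unknown fractions; fractions sum to 1 so f_C + f_D = 0.331.
Mass balance: Σ fᵢ·δᵢ = δ_bulk ⇒ f_C·(-0.1) + f_D·(-63.6) = -27.9 − (-18.765) = -9.135
Substitute f_D = 0.331 − f_C:
f_C·(-0.1 − -63.6) = -9.135 − 0.331×(-63.6) = 11.916
f_C = 11.916 / 63.5 = 0.1877

0.188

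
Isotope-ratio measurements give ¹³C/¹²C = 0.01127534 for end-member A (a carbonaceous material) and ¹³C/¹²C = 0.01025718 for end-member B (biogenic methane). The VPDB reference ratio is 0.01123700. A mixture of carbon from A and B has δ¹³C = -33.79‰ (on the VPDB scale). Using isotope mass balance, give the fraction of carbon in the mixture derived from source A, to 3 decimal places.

δ_A = (0.01127534/0.01123700 − 1)×1000 = (1.003412 − 1)×1000 = 3.412‰
δ_B = (0.01025718/0.01123700 − 1)×1000 = (0.912804 − 1)×1000 = -87.196‰
f_A = (δ_mix − δ_B)/(δ_A − δ_B) = (-33.79 − (-87.196))/(3.412 − (-87.196))
f_A = 53.406 / 90.608 = 0.5894

0.589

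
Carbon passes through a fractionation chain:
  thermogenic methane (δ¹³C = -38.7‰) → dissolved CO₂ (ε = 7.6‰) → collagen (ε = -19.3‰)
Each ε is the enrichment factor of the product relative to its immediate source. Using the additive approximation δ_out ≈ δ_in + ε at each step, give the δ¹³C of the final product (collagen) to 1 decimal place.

step 1: δ ≈ -38.7 + (7.6) = -31.1‰
step 2: δ ≈ -31.1 + (-19.3) = -50.4‰

-50.4‰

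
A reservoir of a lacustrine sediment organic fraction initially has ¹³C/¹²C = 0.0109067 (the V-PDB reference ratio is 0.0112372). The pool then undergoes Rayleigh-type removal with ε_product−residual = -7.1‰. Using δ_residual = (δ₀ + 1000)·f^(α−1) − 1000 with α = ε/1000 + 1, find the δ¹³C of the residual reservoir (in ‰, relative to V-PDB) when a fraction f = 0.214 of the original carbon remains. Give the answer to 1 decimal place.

δ₀ = (0.0109067/0.0112372 − 1)×1000 = (0.970589 − 1)×1000 = -29.411‰
α − 1 = ε/1000 = -0.0071
f^(α−1) = 0.214^(-0.0071) = 1.011007
δ_res = (-29.411 + 1000) × 1.011007 − 1000 = 981.272 − 1000 = -18.73‰

-18.7‰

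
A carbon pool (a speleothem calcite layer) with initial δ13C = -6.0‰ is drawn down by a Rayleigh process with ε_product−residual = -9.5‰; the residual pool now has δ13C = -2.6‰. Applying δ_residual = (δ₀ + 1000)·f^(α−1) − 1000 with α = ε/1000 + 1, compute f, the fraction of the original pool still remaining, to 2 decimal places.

α − 1 = ε/1000 = -0.0095
(δ_res + 1000)/(δ₀ + 1000) = (-2.6 + 1000)/(-6.0 + 1000) = 997.4/994.0 = 1.003421
f = 1.003421^(1/-0.0095) = exp(ln(1.003421)/-0.0095) = exp(0.00341/-0.0095)
f = exp(-0.3594) = 0.6981

0.70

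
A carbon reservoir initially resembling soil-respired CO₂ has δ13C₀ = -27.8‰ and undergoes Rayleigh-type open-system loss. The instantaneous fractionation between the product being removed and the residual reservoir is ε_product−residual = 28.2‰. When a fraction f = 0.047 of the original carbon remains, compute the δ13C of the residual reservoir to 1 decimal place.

-108.1‰

Rayleigh residual: δ_res = (δ₀ + 1000)·f^(α−1) − 1000
α = ε/1000 + 1 = 1.02820, so α − 1 = 0.02820
f^(α−1) = 0.047^(0.02820) = 0.917388
δ_res = (-27.8 + 1000) × 0.917388 − 1000 = 891.885 − 1000 = -108.12‰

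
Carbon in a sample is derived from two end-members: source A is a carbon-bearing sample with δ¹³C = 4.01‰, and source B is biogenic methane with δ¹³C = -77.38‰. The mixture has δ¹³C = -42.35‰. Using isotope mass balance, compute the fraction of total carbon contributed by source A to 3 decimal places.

0.430

δ_mix = f_A·δ_A + (1 − f_A)·δ_B  ⇒  f_A = (δ_mix − δ_B)/(δ_A − δ_B)
f_A = (-42.35 − (-77.38)) / (4.01 − (-77.38))
f_A = 35.03 / 81.39 = 0.4304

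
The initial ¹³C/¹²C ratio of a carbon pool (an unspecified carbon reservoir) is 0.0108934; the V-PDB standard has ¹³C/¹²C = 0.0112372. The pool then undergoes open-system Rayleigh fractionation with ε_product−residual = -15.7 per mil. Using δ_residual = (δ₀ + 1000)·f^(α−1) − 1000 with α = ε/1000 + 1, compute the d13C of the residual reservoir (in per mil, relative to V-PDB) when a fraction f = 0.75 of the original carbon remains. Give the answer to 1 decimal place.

δ₀ = (0.0108934/0.0112372 − 1)×1000 = (0.969405 − 1)×1000 = -30.595 per mil
α − 1 = ε/1000 = -0.0157
f^(α−1) = 0.75^(-0.0157) = 1.004527
δ_res = (-30.595 + 1000) × 1.004527 − 1000 = 973.794 − 1000 = -26.21 per mil

-26.2 per mil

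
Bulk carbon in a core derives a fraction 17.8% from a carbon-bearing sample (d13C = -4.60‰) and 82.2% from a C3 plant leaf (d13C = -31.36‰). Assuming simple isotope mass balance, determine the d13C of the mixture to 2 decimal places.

-26.60‰

δ_mix = f_A·δ_A + f_B·δ_B
δ_mix = 0.178 × (-4.60) + 0.822 × (-31.36)
δ_mix = -0.819 + -25.778 = -26.597‰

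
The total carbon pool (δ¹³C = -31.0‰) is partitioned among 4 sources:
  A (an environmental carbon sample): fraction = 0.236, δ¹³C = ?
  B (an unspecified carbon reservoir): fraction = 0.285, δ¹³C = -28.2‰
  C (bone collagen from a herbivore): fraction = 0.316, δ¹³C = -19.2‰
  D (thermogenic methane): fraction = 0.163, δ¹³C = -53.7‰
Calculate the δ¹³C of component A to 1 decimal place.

Isotope mass balance: δ_bulk = Σ fᵢ·δᵢ.
-31.0 = 0.236×δ_A + 0.285×(-28.2) + 0.316×(-19.2) + 0.163×(-53.7)
0.236·δ_A = -31.0 − (-22.857) = -8.143
δ_A = -8.143 / 0.236 = -34.50‰

-34.5‰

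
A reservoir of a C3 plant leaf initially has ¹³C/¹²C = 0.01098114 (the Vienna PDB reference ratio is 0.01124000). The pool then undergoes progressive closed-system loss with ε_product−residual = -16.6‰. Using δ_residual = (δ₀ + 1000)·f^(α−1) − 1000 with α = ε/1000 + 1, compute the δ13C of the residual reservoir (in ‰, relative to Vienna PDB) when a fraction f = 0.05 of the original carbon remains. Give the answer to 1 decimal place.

δ₀ = (0.01098114/0.01124000 − 1)×1000 = (0.976970 − 1)×1000 = -23.030‰
α − 1 = ε/1000 = -0.0166
f^(α−1) = 0.05^(-0.0166) = 1.050986
δ_res = (-23.030 + 1000) × 1.050986 − 1000 = 1026.782 − 1000 = 26.78‰

26.8‰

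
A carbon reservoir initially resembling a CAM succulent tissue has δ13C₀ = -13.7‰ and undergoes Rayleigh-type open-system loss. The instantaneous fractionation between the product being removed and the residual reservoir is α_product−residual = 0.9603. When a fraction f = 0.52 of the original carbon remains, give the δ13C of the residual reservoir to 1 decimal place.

12.2‰

Rayleigh residual: δ_res = (δ₀ + 1000)·f^(α−1) − 1000
α − 1 = -0.03970
f^(α−1) = 0.52^(-0.03970) = 1.026301
δ_res = (-13.7 + 1000) × 1.026301 − 1000 = 1012.240 − 1000 = 12.24‰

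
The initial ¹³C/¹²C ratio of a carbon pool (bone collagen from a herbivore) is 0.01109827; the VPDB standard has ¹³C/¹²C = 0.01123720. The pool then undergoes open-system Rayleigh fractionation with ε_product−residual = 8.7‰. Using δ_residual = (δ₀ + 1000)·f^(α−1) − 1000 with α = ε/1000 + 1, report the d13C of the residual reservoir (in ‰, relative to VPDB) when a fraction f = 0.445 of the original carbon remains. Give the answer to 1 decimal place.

-19.3‰

δ₀ = (0.01109827/0.01123720 − 1)×1000 = (0.987637 − 1)×1000 = -12.363‰
α − 1 = ε/1000 = 0.0087
f^(α−1) = 0.445^(0.0087) = 0.992981
δ_res = (-12.363 + 1000) × 0.992981 − 1000 = 980.704 − 1000 = -19.30‰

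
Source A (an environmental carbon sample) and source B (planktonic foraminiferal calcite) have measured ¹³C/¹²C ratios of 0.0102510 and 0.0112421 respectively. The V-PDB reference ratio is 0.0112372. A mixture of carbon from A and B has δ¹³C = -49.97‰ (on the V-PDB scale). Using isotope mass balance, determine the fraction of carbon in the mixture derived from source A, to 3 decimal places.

δ_A = (0.0102510/0.0112372 − 1)×1000 = (0.912238 − 1)×1000 = -87.762‰
δ_B = (0.0112421/0.0112372 − 1)×1000 = (1.000436 − 1)×1000 = 0.436‰
f_A = (δ_mix − δ_B)/(δ_A − δ_B) = (-49.97 − (0.436))/(-87.762 − (0.436))
f_A = -50.406 / -88.198 = 0.5715

0.572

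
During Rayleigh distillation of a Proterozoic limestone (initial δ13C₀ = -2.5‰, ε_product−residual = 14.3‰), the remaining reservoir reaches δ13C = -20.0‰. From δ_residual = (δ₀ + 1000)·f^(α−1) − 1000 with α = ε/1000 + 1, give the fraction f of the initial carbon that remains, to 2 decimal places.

0.29

α − 1 = ε/1000 = 0.0143
(δ_res + 1000)/(δ₀ + 1000) = (-20.0 + 1000)/(-2.5 + 1000) = 980.0/997.5 = 0.982456
f = 0.982456^(1/0.0143) = exp(ln(0.982456)/0.0143) = exp(-0.01770/0.0143)
f = exp(-1.2377) = 0.2900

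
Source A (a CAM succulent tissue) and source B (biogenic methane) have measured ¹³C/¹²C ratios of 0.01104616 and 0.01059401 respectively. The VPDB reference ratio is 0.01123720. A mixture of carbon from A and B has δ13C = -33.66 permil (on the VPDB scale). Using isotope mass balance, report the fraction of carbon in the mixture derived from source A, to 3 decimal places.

δ_A = (0.01104616/0.01123720 − 1)×1000 = (0.982999 − 1)×1000 = -17.001 permil
δ_B = (0.01059401/0.01123720 − 1)×1000 = (0.942762 − 1)×1000 = -57.238 permil
f_A = (δ_mix − δ_B)/(δ_A − δ_B) = (-33.66 − (-57.238))/(-17.001 − (-57.238))
f_A = 23.578 / 40.237 = 0.5860

0.586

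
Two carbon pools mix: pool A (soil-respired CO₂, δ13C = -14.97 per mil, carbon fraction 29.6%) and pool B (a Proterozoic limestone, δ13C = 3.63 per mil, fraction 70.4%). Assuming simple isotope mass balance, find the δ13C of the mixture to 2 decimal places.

-1.88 per mil

δ_mix = f_A·δ_A + f_B·δ_B
δ_mix = 0.296 × (-14.97) + 0.704 × (3.63)
δ_mix = -4.431 + 2.556 = -1.876 per mil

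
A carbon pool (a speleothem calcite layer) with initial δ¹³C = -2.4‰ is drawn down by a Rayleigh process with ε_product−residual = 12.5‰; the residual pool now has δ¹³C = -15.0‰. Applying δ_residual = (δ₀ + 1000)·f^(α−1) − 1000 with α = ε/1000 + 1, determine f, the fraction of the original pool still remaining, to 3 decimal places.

α − 1 = ε/1000 = 0.0125
(δ_res + 1000)/(δ₀ + 1000) = (-15.0 + 1000)/(-2.4 + 1000) = 985.0/997.6 = 0.987370
f = 0.987370^(1/0.0125) = exp(ln(0.987370)/0.0125) = exp(-0.01271/0.0125)
f = exp(-1.0169) = 0.3617

0.362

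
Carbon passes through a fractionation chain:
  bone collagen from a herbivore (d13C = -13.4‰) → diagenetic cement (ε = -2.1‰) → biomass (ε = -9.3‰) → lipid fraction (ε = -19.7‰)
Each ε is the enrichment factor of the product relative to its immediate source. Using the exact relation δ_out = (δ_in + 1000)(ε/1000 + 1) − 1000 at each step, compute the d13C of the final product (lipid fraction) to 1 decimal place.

-43.8‰

step 1: δ = (-13.40 + 1000)·(-2.1/1000 + 1) − 1000 = -15.47‰
step 2: δ = (-15.47 + 1000)·(-9.3/1000 + 1) − 1000 = -24.63‰
step 3: δ = (-24.63 + 1000)·(-19.7/1000 + 1) − 1000 = -43.84‰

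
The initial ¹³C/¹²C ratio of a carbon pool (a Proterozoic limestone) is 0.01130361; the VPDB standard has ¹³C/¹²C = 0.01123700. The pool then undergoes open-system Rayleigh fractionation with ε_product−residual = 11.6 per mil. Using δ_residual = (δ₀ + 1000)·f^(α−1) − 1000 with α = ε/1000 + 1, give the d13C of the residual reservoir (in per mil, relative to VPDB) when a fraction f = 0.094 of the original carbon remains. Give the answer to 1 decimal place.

δ₀ = (0.01130361/0.01123700 − 1)×1000 = (1.005928 − 1)×1000 = 5.928 per mil
α − 1 = ε/1000 = 0.0116
f^(α−1) = 0.094^(0.0116) = 0.972945
δ_res = (5.928 + 1000) × 0.972945 − 1000 = 978.712 − 1000 = -21.29 per mil

-21.3 per mil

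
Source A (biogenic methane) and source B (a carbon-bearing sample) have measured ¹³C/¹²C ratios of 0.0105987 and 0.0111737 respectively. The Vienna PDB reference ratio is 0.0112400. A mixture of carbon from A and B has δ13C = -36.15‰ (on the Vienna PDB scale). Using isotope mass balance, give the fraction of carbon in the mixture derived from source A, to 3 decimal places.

0.591

δ_A = (0.0105987/0.0112400 − 1)×1000 = (0.942945 − 1)×1000 = -57.055‰
δ_B = (0.0111737/0.0112400 − 1)×1000 = (0.994101 − 1)×1000 = -5.899‰
f_A = (δ_mix − δ_B)/(δ_A − δ_B) = (-36.15 − (-5.899))/(-57.055 − (-5.899))
f_A = -30.251 / -51.157 = 0.5913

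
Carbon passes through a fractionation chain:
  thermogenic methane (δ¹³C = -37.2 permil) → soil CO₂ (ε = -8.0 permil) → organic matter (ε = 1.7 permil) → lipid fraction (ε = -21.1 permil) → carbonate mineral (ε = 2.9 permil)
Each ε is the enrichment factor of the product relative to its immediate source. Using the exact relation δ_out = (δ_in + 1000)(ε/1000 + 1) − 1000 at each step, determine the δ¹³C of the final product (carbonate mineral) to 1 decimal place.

step 1: δ = (-37.20 + 1000)·(-8.0/1000 + 1) − 1000 = -44.90 permil
step 2: δ = (-44.90 + 1000)·(1.7/1000 + 1) − 1000 = -43.28 permil
step 3: δ = (-43.28 + 1000)·(-21.1/1000 + 1) − 1000 = -63.47 permil
step 4: δ = (-63.47 + 1000)·(2.9/1000 + 1) − 1000 = -60.75 permil

-60.7 permil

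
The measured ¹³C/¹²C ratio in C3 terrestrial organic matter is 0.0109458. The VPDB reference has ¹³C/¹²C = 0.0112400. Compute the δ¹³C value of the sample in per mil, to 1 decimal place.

δ¹³C = (R_sample / R_standard − 1) × 1000
R_sample / R_standard = 0.0109458 / 0.0112400 = 0.973826
δ¹³C = (0.973826 − 1) × 1000 = -26.17 per mil

-26.2 per mil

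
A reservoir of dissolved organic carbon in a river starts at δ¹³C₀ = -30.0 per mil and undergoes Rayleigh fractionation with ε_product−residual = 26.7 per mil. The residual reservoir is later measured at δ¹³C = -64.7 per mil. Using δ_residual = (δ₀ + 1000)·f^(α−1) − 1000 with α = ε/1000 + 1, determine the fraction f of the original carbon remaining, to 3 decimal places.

α − 1 = ε/1000 = 0.0267
(δ_res + 1000)/(δ₀ + 1000) = (-64.7 + 1000)/(-30.0 + 1000) = 935.3/970.0 = 0.964227
f = 0.964227^(1/0.0267) = exp(ln(0.964227)/0.0267) = exp(-0.03643/0.0267)
f = exp(-1.3644) = 0.2555

0.256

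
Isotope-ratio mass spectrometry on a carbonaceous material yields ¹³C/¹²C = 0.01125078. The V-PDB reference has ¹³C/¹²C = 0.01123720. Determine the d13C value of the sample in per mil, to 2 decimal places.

1.21 per mil

d13C = (R_sample / R_standard − 1) × 1000
R_sample / R_standard = 0.01125078 / 0.01123720 = 1.001208
d13C = (1.001208 − 1) × 1000 = 1.208 per mil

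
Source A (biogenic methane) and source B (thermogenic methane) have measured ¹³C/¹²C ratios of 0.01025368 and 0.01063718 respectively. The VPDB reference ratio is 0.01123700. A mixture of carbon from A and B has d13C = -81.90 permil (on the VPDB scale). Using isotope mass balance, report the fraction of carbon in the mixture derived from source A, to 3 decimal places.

0.836

δ_A = (0.01025368/0.01123700 − 1)×1000 = (0.912493 − 1)×1000 = -87.507 permil
δ_B = (0.01063718/0.01123700 − 1)×1000 = (0.946621 − 1)×1000 = -53.379 permil
f_A = (δ_mix − δ_B)/(δ_A − δ_B) = (-81.90 − (-53.379))/(-87.507 − (-53.379))
f_A = -28.521 / -34.128 = 0.8357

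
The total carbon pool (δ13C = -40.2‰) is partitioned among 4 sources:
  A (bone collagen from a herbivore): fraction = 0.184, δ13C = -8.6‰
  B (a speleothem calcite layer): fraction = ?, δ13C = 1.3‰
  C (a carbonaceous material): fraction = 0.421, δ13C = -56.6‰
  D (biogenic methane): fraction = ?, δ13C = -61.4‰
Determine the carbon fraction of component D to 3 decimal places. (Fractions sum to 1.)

Let f_D and f_B be the unknown fractions; fractions sum to 1 so f_D + f_B = 0.395.
Mass balance: Σ fᵢ·δᵢ = δ_bulk ⇒ f_D·(-61.4) + f_B·(1.3) = -40.2 − (-25.411) = -14.789
Substitute f_B = 0.395 − f_D:
f_D·(-61.4 − 1.3) = -14.789 − 0.395×(1.3) = -15.303
f_D = -15.303 / -62.7 = 0.2441

0.244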